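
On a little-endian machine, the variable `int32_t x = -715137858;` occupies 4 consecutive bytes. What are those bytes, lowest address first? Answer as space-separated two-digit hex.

BE DC 5F D5

Two's complement of -715137858 in 32 bits: 715137858 = 0x2AA02342; invert → 0xD55FDCBD; add 1 → 0xD55FDCBE.
Split into bytes (most-significant first): D5 5F DC BE.
Little-endian stores the least-significant byte at the lowest address.
So at ascending addresses the bytes are BE DC 5F D5.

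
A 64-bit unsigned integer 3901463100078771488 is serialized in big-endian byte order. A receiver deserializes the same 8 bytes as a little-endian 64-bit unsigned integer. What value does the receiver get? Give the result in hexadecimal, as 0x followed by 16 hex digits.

0x204D7DC804C82436

3901463100078771488 in 64-bit hexadecimal is 0x3624C804C87D4D20.
Stored big-endian, the bytes at ascending addresses are 36 24 C8 04 C8 7D 4D 20.
Read back as little-endian, the first byte is least significant, giving 0x204D7DC804C82436.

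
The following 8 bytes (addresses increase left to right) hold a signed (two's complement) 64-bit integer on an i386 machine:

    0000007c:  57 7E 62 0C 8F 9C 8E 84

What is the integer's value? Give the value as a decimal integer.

-8895000075808113065

Little-endian: lowest address holds the least-significant byte.
Reassemble most-significant byte first: 84 8E 9C 8F 0C 62 7E 57 → 0x848E9C8F0C627E57.
Top bit is set, so as a signed 64-bit value this is 0x848E9C8F0C627E57 − 2^64 = -8895000075808113065.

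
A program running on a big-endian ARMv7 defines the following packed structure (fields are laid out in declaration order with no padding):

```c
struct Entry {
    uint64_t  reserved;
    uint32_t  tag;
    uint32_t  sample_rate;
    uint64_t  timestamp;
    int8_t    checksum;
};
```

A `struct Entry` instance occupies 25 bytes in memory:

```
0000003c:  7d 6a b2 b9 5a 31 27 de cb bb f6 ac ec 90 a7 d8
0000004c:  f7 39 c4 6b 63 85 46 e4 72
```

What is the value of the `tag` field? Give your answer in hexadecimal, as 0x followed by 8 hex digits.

0xCBBBF6AC

`tag` follows `reserved` (8 bytes), so it starts at byte offset 8 and occupies 4 bytes.
Bytes at offsets 8..11: CB BB F6 AC.
In big-endian order the high byte comes first in memory.
The bytes are already most-significant first: 0xCBBBF6AC.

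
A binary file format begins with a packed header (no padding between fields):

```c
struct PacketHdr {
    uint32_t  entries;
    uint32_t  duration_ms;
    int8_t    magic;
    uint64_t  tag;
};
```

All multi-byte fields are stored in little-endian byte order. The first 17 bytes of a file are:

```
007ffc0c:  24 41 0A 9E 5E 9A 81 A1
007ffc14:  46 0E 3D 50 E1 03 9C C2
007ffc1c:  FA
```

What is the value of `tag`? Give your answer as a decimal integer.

18069176195442818318

`tag` follows `entries` (4 B), `duration_ms` (4 B), `magic` (1 B), so it starts at offset 4 + 4 + 1 = 9 and occupies 8 bytes.
Bytes at offsets 9..16: 0E 3D 50 E1 03 9C C2 FA.
Little-endian: lowest address holds the least-significant byte.
Reassemble most-significant byte first: FA C2 9C 03 E1 50 3D 0E → 0xFAC29C03E1503D0E.
0xFAC29C03E1503D0E = 18069176195442818318.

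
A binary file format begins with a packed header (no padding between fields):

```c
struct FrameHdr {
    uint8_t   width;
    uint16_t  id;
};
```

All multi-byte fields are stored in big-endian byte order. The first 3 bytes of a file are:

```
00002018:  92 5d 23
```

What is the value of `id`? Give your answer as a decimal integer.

`id` follows `width` (1 byte), so it starts at byte offset 1 and occupies 2 bytes.
Bytes at offsets 1..2: 5D 23.
Big-endian stores the most-significant byte at the lowest address.
The bytes are already most-significant first: 0x5D23.
0x5D23 = 23843.

23843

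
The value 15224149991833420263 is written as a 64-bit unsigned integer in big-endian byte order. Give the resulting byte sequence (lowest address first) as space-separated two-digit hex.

D3 47 0B C1 AE 7F 41 E7

15224149991833420263 in hexadecimal, padded to 64 bits, is 0xD3470BC1AE7F41E7.
Split into bytes (most-significant first): D3 47 0B C1 AE 7F 41 E7.
In big-endian order the high byte comes first in memory.
So the memory order matches the most-significant-first order: D3 47 0B C1 AE 7F 41 E7.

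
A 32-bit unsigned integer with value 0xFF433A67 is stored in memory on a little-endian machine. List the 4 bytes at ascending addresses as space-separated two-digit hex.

67 3A 43 FF

Split into bytes (most-significant first): FF 43 3A 67.
Little-endian: lowest address holds the least-significant byte.
So at ascending addresses the bytes are 67 3A 43 FF.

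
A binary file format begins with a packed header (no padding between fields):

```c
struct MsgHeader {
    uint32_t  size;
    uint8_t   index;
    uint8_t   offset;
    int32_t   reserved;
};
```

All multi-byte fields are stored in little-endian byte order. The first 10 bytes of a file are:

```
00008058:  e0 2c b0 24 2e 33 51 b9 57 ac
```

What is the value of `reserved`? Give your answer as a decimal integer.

`reserved` follows `size` (4 B), `index` (1 B), `offset` (1 B), so it starts at offset 4 + 1 + 1 = 6 and occupies 4 bytes.
Bytes at offsets 6..9: 51 B9 57 AC.
In little-endian order the low byte comes first in memory.
Reassemble most-significant byte first: AC 57 B9 51 → 0xAC57B951.
Top bit is set, so as a signed 32-bit value this is 0xAC57B951 − 2^32 = -1403537071.

-1403537071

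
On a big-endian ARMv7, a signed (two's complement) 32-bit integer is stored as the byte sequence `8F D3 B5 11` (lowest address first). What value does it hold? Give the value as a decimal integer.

-1881950959

Big-endian: lowest address holds the most-significant byte.
The bytes are already most-significant first: 0x8FD3B511.
Top bit is set, so as a signed 32-bit value this is 0x8FD3B511 − 2^32 = -1881950959.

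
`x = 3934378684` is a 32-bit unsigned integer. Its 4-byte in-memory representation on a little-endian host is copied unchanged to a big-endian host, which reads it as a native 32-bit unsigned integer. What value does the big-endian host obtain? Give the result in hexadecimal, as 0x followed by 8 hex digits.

0xBCDA81EA

3934378684 in 32-bit hexadecimal is 0xEA81DABC.
Stored little-endian, the bytes at ascending addresses are BC DA 81 EA.
Read back as big-endian, the last byte is least significant, giving 0xBCDA81EA.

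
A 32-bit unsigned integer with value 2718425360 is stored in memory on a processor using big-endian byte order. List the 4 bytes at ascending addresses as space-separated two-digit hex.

A2 07 E1 10

2718425360 in hexadecimal, padded to 32 bits, is 0xA207E110.
Split into bytes (most-significant first): A2 07 E1 10.
In big-endian order the high byte comes first in memory.
So the memory order matches the most-significant-first order: A2 07 E1 10.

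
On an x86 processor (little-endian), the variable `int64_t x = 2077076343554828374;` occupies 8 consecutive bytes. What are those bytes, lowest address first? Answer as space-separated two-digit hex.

56 E8 F3 FC ED 41 D3 1C

2077076343554828374 in hexadecimal, padded to 64 bits, is 0x1CD341EDFCF3E856.
Split into bytes (most-significant first): 1C D3 41 ED FC F3 E8 56.
In little-endian order the low byte comes first in memory.
So at ascending addresses the bytes are 56 E8 F3 FC ED 41 D3 1C.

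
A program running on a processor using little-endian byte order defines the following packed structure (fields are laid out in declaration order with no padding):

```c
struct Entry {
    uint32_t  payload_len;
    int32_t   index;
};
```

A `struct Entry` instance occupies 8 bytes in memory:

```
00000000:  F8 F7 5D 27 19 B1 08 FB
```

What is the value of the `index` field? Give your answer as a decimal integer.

`index` follows `payload_len` (4 bytes), so it starts at byte offset 4 and occupies 4 bytes.
Bytes at offsets 4..7: 19 B1 08 FB.
Little-endian stores the least-significant byte at the lowest address.
Reassemble most-significant byte first: FB 08 B1 19 → 0xFB08B119.
Top bit is set, so as a signed 32-bit value this is 0xFB08B119 − 2^32 = -83316455.

-83316455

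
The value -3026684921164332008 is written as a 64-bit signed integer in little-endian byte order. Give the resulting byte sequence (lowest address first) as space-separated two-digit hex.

Two's complement of -3026684921164332008 in 64 bits: 3026684921164332008 = 0x2A00F1E65507FBE8; invert → 0xD5FF0E19AAF80417; add 1 → 0xD5FF0E19AAF80418.
Split into bytes (most-significant first): D5 FF 0E 19 AA F8 04 18.
Little-endian: lowest address holds the least-significant byte.
So at ascending addresses the bytes are 18 04 F8 AA 19 0E FF D5.

18 04 F8 AA 19 0E FF D5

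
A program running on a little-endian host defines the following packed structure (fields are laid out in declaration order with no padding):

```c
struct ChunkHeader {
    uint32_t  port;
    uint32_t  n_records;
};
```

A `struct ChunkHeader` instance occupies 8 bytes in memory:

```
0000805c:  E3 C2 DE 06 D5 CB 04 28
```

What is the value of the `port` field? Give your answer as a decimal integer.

115262179

`port` is the first field, at byte offset 0, occupying 4 bytes.
Bytes at offsets 0..3: E3 C2 DE 06.
In little-endian order the low byte comes first in memory.
Reassemble most-significant byte first: 06 DE C2 E3 → 0x06DEC2E3.
0x06DEC2E3 = 115262179.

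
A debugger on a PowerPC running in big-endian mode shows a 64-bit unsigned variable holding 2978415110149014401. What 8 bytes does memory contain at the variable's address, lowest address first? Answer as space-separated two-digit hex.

2978415110149014401 in hexadecimal, padded to 64 bits, is 0x295574C32A168381.
Split into bytes (most-significant first): 29 55 74 C3 2A 16 83 81.
In big-endian order the high byte comes first in memory.
So the memory order matches the most-significant-first order: 29 55 74 C3 2A 16 83 81.

29 55 74 C3 2A 16 83 81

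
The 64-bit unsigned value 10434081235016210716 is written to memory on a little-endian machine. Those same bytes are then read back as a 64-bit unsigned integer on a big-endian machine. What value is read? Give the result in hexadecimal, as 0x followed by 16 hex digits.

0x1CD9B5E2994DCD90

10434081235016210716 in 64-bit hexadecimal is 0x90CD4D99E2B5D91C.
Stored little-endian, the bytes at ascending addresses are 1C D9 B5 E2 99 4D CD 90.
Read back as big-endian, the last byte is least significant, giving 0x1CD9B5E2994DCD90.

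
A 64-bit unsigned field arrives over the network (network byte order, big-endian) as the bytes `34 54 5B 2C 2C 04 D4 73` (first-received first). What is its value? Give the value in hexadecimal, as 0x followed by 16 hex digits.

Big-endian stores the most-significant byte at the lowest address.
The bytes are already most-significant first: 0x34545B2C2C04D473.

0x34545B2C2C04D473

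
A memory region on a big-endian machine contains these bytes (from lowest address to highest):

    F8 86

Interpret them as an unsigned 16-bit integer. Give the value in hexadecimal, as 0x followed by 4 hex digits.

Big-endian stores the most-significant byte at the lowest address.
The bytes are already most-significant first: 0xF886.

0xF886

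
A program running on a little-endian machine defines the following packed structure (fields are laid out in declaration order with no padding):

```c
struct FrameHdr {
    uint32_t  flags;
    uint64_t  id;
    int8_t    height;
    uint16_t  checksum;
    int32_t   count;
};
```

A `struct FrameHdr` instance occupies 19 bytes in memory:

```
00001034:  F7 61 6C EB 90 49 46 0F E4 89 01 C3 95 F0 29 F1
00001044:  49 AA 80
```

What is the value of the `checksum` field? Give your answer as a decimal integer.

`checksum` follows `flags` (4 B), `id` (8 B), `height` (1 B), so it starts at offset 4 + 8 + 1 = 13 and occupies 2 bytes.
Bytes at offsets 13..14: F0 29.
Little-endian stores the least-significant byte at the lowest address.
Reassemble most-significant byte first: 29 F0 → 0x29F0.
0x29F0 = 10736.

10736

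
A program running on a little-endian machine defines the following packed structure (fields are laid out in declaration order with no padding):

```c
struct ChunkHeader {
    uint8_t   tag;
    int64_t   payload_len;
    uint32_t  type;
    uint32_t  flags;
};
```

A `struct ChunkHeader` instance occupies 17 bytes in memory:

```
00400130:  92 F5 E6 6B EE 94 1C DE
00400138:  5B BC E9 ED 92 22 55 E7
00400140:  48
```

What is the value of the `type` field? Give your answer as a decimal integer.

`type` follows `tag` (1 B), `payload_len` (8 B), so it starts at offset 1 + 8 = 9 and occupies 4 bytes.
Bytes at offsets 9..12: BC E9 ED 92.
In little-endian order the low byte comes first in memory.
Reassemble most-significant byte first: 92 ED E9 BC → 0x92EDE9BC.
0x92EDE9BC = 2465065404.

2465065404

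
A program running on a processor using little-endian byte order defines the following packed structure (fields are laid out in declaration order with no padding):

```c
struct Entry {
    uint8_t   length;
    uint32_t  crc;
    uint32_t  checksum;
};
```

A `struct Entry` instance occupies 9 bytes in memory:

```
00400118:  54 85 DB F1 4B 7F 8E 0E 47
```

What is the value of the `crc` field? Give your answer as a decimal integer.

1274141573

`crc` follows `length` (1 byte), so it starts at byte offset 1 and occupies 4 bytes.
Bytes at offsets 1..4: 85 DB F1 4B.
Little-endian: lowest address holds the least-significant byte.
Reassemble most-significant byte first: 4B F1 DB 85 → 0x4BF1DB85.
0x4BF1DB85 = 1274141573.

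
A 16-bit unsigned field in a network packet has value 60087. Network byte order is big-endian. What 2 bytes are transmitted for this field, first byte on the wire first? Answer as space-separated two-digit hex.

60087 in hexadecimal, padded to 16 bits, is 0xEAB7.
Split into bytes (most-significant first): EA B7.
Big-endian stores the most-significant byte at the lowest address.
So the memory order matches the most-significant-first order: EA B7.

EA B7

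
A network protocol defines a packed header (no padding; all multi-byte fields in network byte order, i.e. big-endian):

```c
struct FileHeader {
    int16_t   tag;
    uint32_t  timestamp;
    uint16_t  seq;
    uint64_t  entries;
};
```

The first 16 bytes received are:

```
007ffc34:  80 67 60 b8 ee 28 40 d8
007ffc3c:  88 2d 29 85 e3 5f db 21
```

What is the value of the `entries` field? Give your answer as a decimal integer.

`entries` follows `tag` (2 B), `timestamp` (4 B), `seq` (2 B), so it starts at offset 2 + 4 + 2 = 8 and occupies 8 bytes.
Bytes at offsets 8..15: 88 2D 29 85 E3 5F DB 21.
Big-endian stores the most-significant byte at the lowest address.
The bytes are already most-significant first: 0x882D2985E35FDB21.
0x882D2985E35FDB21 = 9812544818132278049.

9812544818132278049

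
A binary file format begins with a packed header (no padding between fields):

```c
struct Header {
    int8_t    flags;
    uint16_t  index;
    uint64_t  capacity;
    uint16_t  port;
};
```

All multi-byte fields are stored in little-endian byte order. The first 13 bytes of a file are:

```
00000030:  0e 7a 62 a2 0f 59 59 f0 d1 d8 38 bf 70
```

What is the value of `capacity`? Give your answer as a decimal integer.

4096254691314831266

`capacity` follows `flags` (1 B), `index` (2 B), so it starts at offset 1 + 2 = 3 and occupies 8 bytes.
Bytes at offsets 3..10: A2 0F 59 59 F0 D1 D8 38.
Little-endian stores the least-significant byte at the lowest address.
Reassemble most-significant byte first: 38 D8 D1 F0 59 59 0F A2 → 0x38D8D1F059590FA2.
0x38D8D1F059590FA2 = 4096254691314831266.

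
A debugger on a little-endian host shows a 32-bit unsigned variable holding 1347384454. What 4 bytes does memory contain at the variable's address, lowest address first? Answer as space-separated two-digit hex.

1347384454 in hexadecimal, padded to 32 bits, is 0x504F7486.
Split into bytes (most-significant first): 50 4F 74 86.
Little-endian: lowest address holds the least-significant byte.
So at ascending addresses the bytes are 86 74 4F 50.

86 74 4F 50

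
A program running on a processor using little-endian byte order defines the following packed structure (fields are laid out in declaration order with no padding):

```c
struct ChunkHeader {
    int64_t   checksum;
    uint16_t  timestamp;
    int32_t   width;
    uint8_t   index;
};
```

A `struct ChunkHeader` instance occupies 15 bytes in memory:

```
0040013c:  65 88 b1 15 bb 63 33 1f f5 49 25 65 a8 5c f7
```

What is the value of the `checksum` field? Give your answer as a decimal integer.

`checksum` is the first field, at byte offset 0, occupying 8 bytes.
Bytes at offsets 0..7: 65 88 B1 15 BB 63 33 1F.
Little-endian stores the least-significant byte at the lowest address.
Reassemble most-significant byte first: 1F 33 63 BB 15 B1 88 65 → 0x1F3363BB15B18865.
0x1F3363BB15B18865 = 2248250294161999973.

2248250294161999973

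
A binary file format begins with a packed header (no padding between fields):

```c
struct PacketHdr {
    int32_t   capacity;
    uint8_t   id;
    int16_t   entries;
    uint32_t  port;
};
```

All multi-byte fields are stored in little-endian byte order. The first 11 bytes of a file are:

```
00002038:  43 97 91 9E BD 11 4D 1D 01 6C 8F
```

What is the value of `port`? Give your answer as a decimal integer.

2406220061

`port` follows `capacity` (4 B), `id` (1 B), `entries` (2 B), so it starts at offset 4 + 1 + 2 = 7 and occupies 4 bytes.
Bytes at offsets 7..10: 1D 01 6C 8F.
In little-endian order the low byte comes first in memory.
Reassemble most-significant byte first: 8F 6C 01 1D → 0x8F6C011D.
0x8F6C011D = 2406220061.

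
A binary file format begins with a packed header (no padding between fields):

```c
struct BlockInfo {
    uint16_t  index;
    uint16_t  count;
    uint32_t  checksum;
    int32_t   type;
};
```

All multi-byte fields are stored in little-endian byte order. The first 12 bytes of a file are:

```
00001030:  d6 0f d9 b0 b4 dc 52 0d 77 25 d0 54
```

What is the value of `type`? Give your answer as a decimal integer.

`type` follows `index` (2 B), `count` (2 B), `checksum` (4 B), so it starts at offset 2 + 2 + 4 = 8 and occupies 4 bytes.
Bytes at offsets 8..11: 77 25 D0 54.
Little-endian: lowest address holds the least-significant byte.
Reassemble most-significant byte first: 54 D0 25 77 → 0x54D02577.
0x54D02577 = 1422927223.

1422927223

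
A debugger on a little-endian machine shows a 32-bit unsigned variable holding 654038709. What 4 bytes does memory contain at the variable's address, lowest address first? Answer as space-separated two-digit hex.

654038709 in hexadecimal, padded to 32 bits, is 0x26FBD6B5.
Split into bytes (most-significant first): 26 FB D6 B5.
In little-endian order the low byte comes first in memory.
So at ascending addresses the bytes are B5 D6 FB 26.

B5 D6 FB 26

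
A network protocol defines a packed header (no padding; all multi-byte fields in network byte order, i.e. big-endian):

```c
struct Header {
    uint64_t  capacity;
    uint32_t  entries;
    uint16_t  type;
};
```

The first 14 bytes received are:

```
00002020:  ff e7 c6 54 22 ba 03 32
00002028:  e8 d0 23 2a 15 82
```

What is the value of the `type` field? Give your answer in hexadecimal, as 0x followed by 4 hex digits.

`type` follows `capacity` (8 B), `entries` (4 B), so it starts at offset 8 + 4 = 12 and occupies 2 bytes.
Bytes at offsets 12..13: 15 82.
In big-endian order the high byte comes first in memory.
The bytes are already most-significant first: 0x1582.

0x1582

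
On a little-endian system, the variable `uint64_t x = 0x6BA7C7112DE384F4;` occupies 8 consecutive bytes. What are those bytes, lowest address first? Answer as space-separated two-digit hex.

Split into bytes (most-significant first): 6B A7 C7 11 2D E3 84 F4.
Little-endian: lowest address holds the least-significant byte.
So at ascending addresses the bytes are F4 84 E3 2D 11 C7 A7 6B.

F4 84 E3 2D 11 C7 A7 6B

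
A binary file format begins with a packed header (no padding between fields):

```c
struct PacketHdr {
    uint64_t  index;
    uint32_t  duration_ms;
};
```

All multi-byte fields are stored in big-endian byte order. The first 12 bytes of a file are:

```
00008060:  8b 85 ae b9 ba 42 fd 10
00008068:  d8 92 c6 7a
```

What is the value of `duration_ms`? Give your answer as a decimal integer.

`duration_ms` follows `index` (8 bytes), so it starts at byte offset 8 and occupies 4 bytes.
Bytes at offsets 8..11: D8 92 C6 7A.
Big-endian stores the most-significant byte at the lowest address.
The bytes are already most-significant first: 0xD892C67A.
0xD892C67A = 3633497722.

3633497722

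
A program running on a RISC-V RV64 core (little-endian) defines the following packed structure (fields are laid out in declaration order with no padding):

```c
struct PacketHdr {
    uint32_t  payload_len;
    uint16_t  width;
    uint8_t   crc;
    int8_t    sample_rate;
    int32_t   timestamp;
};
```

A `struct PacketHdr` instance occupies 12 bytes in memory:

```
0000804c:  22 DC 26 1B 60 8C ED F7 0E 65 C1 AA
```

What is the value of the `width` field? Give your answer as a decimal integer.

`width` follows `payload_len` (4 bytes), so it starts at byte offset 4 and occupies 2 bytes.
Bytes at offsets 4..5: 60 8C.
Little-endian stores the least-significant byte at the lowest address.
Reassemble most-significant byte first: 8C 60 → 0x8C60.
0x8C60 = 35936.

35936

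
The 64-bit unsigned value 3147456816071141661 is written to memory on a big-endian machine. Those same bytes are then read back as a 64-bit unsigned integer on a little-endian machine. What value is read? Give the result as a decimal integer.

3147456816071141661 in 64-bit hexadecimal is 0x2BAE034C5BCD691D.
Stored big-endian, the bytes at ascending addresses are 2B AE 03 4C 5B CD 69 1D.
Read back as little-endian, the first byte is least significant, giving 0x1D69CD5B4C03AE2B.
0x1D69CD5B4C03AE2B = 2119450891655556651.

2119450891655556651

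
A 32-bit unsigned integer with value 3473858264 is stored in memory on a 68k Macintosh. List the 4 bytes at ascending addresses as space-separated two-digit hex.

CF 0E DE D8

3473858264 in hexadecimal, padded to 32 bits, is 0xCF0EDED8.
Split into bytes (most-significant first): CF 0E DE D8.
Big-endian stores the most-significant byte at the lowest address.
So the memory order matches the most-significant-first order: CF 0E DE D8.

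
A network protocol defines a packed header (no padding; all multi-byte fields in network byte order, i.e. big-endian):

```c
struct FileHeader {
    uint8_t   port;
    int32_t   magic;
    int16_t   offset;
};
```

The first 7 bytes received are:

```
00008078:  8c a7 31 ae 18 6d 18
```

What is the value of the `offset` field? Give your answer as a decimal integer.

`offset` follows `port` (1 B), `magic` (4 B), so it starts at offset 1 + 4 = 5 and occupies 2 bytes.
Bytes at offsets 5..6: 6D 18.
Big-endian stores the most-significant byte at the lowest address.
The bytes are already most-significant first: 0x6D18.
0x6D18 = 27928.

27928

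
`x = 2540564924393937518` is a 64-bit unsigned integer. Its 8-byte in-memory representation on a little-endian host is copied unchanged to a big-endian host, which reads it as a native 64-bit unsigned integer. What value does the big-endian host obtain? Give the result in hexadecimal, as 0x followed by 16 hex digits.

2540564924393937518 in 64-bit hexadecimal is 0x2341E65697515A6E.
Stored little-endian, the bytes at ascending addresses are 6E 5A 51 97 56 E6 41 23.
Read back as big-endian, the last byte is least significant, giving 0x6E5A519756E64123.

0x6E5A519756E64123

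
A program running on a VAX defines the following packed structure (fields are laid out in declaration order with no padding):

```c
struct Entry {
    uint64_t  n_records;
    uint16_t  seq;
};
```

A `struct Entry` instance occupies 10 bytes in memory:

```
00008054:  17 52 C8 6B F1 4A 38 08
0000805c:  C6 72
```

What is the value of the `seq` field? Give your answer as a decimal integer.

`seq` follows `n_records` (8 bytes), so it starts at byte offset 8 and occupies 2 bytes.
Bytes at offsets 8..9: C6 72.
In little-endian order the low byte comes first in memory.
Reassemble most-significant byte first: 72 C6 → 0x72C6.
0x72C6 = 29382.

29382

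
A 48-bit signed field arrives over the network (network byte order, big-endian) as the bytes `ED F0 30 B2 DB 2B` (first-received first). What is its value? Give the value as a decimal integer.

-19859111748821

In big-endian order the high byte comes first in memory.
The bytes are already most-significant first: 0xEDF030B2DB2B.
Top bit is set, so as a signed 48-bit value this is 0xEDF030B2DB2B − 2^48 = -19859111748821.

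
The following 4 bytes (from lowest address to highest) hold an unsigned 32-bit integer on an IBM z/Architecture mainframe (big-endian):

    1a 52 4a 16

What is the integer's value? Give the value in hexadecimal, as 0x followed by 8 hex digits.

Big-endian: lowest address holds the most-significant byte.
The bytes are already most-significant first: 0x1A524A16.

0x1A524A16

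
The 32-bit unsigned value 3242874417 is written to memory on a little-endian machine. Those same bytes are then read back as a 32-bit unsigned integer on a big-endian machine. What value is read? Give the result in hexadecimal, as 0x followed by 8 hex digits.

0x31564AC1

3242874417 in 32-bit hexadecimal is 0xC14A5631.
Stored little-endian, the bytes at ascending addresses are 31 56 4A C1.
Read back as big-endian, the last byte is least significant, giving 0x31564AC1.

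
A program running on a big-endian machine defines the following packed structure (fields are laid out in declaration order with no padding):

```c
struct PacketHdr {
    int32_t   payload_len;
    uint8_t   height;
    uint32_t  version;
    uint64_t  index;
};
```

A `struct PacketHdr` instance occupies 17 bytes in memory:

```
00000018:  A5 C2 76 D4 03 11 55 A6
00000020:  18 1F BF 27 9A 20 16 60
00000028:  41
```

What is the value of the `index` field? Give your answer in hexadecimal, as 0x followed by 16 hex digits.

`index` follows `payload_len` (4 B), `height` (1 B), `version` (4 B), so it starts at offset 4 + 1 + 4 = 9 and occupies 8 bytes.
Bytes at offsets 9..16: 1F BF 27 9A 20 16 60 41.
In big-endian order the high byte comes first in memory.
The bytes are already most-significant first: 0x1FBF279A20166041.

0x1FBF279A20166041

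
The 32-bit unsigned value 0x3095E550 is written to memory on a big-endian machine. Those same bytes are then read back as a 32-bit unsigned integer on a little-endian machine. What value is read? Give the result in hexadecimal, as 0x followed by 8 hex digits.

0x50E59530

Stored big-endian, the bytes at ascending addresses are 30 95 E5 50.
Read back as little-endian, the first byte is least significant, giving 0x50E59530.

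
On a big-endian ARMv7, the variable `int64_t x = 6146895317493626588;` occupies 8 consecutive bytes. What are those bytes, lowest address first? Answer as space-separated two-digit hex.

6146895317493626588 in hexadecimal, padded to 64 bits, is 0x554E28B93EB836DC.
Split into bytes (most-significant first): 55 4E 28 B9 3E B8 36 DC.
In big-endian order the high byte comes first in memory.
So the memory order matches the most-significant-first order: 55 4E 28 B9 3E B8 36 DC.

55 4E 28 B9 3E B8 36 DC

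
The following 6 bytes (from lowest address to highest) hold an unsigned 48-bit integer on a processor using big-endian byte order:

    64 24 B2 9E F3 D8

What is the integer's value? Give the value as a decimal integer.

In big-endian order the high byte comes first in memory.
The bytes are already most-significant first: 0x6424B29EF3D8.
0x6424B29EF3D8 = 110108778361816.

110108778361816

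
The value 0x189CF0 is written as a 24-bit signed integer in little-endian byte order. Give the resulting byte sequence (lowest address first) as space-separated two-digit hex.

F0 9C 18

Split into bytes (most-significant first): 18 9C F0.
Little-endian stores the least-significant byte at the lowest address.
So at ascending addresses the bytes are F0 9C 18.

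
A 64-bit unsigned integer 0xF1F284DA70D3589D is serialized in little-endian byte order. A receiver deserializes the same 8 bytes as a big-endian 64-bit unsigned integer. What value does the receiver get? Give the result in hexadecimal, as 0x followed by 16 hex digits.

0x9D58D370DA84F2F1

Stored little-endian, the bytes at ascending addresses are 9D 58 D3 70 DA 84 F2 F1.
Read back as big-endian, the last byte is least significant, giving 0x9D58D370DA84F2F1.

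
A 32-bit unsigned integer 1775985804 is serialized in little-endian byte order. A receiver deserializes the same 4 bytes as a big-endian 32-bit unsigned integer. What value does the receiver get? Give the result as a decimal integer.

2355420009

1775985804 in 32-bit hexadecimal is 0x69DB648C.
Stored little-endian, the bytes at ascending addresses are 8C 64 DB 69.
Read back as big-endian, the last byte is least significant, giving 0x8C64DB69.
0x8C64DB69 = 2355420009.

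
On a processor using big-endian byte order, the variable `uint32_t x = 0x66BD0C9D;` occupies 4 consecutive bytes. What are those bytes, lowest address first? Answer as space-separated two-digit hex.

66 BD 0C 9D

Split into bytes (most-significant first): 66 BD 0C 9D.
In big-endian order the high byte comes first in memory.
So the memory order matches the most-significant-first order: 66 BD 0C 9D.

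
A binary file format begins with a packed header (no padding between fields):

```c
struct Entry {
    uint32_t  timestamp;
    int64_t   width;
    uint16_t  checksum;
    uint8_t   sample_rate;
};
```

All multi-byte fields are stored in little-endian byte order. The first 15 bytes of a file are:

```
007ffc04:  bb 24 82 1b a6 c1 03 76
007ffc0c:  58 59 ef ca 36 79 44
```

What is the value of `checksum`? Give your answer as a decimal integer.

31030

`checksum` follows `timestamp` (4 B), `width` (8 B), so it starts at offset 4 + 8 = 12 and occupies 2 bytes.
Bytes at offsets 12..13: 36 79.
In little-endian order the low byte comes first in memory.
Reassemble most-significant byte first: 79 36 → 0x7936.
0x7936 = 31030.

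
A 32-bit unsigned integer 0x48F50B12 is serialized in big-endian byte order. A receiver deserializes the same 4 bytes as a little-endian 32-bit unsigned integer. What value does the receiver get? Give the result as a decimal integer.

Stored big-endian, the bytes at ascending addresses are 48 F5 0B 12.
Read back as little-endian, the first byte is least significant, giving 0x120BF548.
0x120BF548 = 302773576.

302773576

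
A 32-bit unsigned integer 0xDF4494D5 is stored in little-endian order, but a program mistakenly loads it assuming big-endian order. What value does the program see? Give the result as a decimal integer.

Stored little-endian, the bytes at ascending addresses are D5 94 44 DF.
Read back as big-endian, the last byte is least significant, giving 0xD59444DF.
0xD59444DF = 3583263967.

3583263967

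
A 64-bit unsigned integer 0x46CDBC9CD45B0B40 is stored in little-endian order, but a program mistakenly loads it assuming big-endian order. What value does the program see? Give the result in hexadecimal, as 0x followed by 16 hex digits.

0x400B5BD49CBCCD46

Stored little-endian, the bytes at ascending addresses are 40 0B 5B D4 9C BC CD 46.
Read back as big-endian, the last byte is least significant, giving 0x400B5BD49CBCCD46.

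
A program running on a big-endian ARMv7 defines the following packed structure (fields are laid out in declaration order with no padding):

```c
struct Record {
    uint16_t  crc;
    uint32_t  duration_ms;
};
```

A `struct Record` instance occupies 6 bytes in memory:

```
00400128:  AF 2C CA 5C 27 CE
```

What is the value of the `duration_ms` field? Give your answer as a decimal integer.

`duration_ms` follows `crc` (2 bytes), so it starts at byte offset 2 and occupies 4 bytes.
Bytes at offsets 2..5: CA 5C 27 CE.
Big-endian: lowest address holds the most-significant byte.
The bytes are already most-significant first: 0xCA5C27CE.
0xCA5C27CE = 3395037134.

3395037134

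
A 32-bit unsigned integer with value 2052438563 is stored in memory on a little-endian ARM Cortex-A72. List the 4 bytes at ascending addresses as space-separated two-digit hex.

2052438563 in hexadecimal, padded to 32 bits, is 0x7A55BA23.
Split into bytes (most-significant first): 7A 55 BA 23.
In little-endian order the low byte comes first in memory.
So at ascending addresses the bytes are 23 BA 55 7A.

23 BA 55 7A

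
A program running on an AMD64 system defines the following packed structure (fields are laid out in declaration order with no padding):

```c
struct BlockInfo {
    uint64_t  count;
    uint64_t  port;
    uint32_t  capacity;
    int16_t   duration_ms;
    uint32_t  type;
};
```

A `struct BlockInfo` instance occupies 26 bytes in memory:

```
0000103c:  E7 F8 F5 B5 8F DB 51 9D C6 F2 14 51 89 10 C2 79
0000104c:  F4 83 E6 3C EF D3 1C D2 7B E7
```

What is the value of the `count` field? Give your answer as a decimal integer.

`count` is the first field, at byte offset 0, occupying 8 bytes.
Bytes at offsets 0..7: E7 F8 F5 B5 8F DB 51 9D.
In little-endian order the low byte comes first in memory.
Reassemble most-significant byte first: 9D 51 DB 8F B5 F5 F8 E7 → 0x9D51DB8FB5F5F8E7.
0x9D51DB8FB5F5F8E7 = 11336083147347851495.

11336083147347851495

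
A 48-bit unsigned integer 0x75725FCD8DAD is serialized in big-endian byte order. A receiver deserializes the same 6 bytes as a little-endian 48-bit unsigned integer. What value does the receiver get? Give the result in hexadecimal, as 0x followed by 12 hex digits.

0xAD8DCD5F7275

Stored big-endian, the bytes at ascending addresses are 75 72 5F CD 8D AD.
Read back as little-endian, the first byte is least significant, giving 0xAD8DCD5F7275.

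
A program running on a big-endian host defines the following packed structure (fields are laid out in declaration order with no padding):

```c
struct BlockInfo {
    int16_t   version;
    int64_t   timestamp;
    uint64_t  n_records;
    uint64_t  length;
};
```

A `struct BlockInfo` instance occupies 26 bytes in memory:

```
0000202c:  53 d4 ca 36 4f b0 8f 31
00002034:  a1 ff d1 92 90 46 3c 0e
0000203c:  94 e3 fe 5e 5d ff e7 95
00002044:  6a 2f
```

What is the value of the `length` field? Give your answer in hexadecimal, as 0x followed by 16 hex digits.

`length` follows `version` (2 B), `timestamp` (8 B), `n_records` (8 B), so it starts at offset 2 + 8 + 8 = 18 and occupies 8 bytes.
Bytes at offsets 18..25: FE 5E 5D FF E7 95 6A 2F.
Big-endian stores the most-significant byte at the lowest address.
The bytes are already most-significant first: 0xFE5E5DFFE7956A2F.

0xFE5E5DFFE7956A2F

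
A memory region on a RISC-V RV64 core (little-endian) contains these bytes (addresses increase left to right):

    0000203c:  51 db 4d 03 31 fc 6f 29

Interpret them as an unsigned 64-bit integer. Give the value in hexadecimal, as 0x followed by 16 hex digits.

In little-endian order the low byte comes first in memory.
Reassemble most-significant byte first: 29 6F FC 31 03 4D DB 51 → 0x296FFC31034DDB51.

0x296FFC31034DDB51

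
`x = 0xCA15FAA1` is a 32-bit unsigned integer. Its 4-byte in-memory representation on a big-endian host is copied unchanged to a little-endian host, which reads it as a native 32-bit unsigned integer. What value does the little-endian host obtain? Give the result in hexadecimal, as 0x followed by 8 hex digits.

0xA1FA15CA

Stored big-endian, the bytes at ascending addresses are CA 15 FA A1.
Read back as little-endian, the first byte is least significant, giving 0xA1FA15CA.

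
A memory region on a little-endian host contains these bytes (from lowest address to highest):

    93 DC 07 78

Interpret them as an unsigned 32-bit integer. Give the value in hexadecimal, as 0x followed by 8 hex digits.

0x7807DC93

Little-endian: lowest address holds the least-significant byte.
Reassemble most-significant byte first: 78 07 DC 93 → 0x7807DC93.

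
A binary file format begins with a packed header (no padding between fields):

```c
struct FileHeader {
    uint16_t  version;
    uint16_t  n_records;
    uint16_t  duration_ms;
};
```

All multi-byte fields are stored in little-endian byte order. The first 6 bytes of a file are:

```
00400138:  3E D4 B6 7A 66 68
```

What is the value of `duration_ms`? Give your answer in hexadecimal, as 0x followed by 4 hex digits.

`duration_ms` follows `version` (2 B), `n_records` (2 B), so it starts at offset 2 + 2 = 4 and occupies 2 bytes.
Bytes at offsets 4..5: 66 68.
Little-endian stores the least-significant byte at the lowest address.
Reassemble most-significant byte first: 68 66 → 0x6866.

0x6866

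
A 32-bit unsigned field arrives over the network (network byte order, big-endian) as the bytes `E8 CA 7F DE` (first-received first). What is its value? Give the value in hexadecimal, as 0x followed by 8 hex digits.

In big-endian order the high byte comes first in memory.
The bytes are already most-significant first: 0xE8CA7FDE.

0xE8CA7FDE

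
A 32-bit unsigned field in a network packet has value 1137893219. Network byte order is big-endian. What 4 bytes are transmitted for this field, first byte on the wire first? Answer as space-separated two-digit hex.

43 D2 DF 63

1137893219 in hexadecimal, padded to 32 bits, is 0x43D2DF63.
Split into bytes (most-significant first): 43 D2 DF 63.
In big-endian order the high byte comes first in memory.
So the memory order matches the most-significant-first order: 43 D2 DF 63.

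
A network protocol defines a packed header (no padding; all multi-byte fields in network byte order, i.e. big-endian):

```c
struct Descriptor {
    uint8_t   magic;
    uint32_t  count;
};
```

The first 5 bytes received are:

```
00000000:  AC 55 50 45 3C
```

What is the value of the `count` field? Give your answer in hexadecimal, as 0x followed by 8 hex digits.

0x5550453C

`count` follows `magic` (1 byte), so it starts at byte offset 1 and occupies 4 bytes.
Bytes at offsets 1..4: 55 50 45 3C.
In big-endian order the high byte comes first in memory.
The bytes are already most-significant first: 0x5550453C.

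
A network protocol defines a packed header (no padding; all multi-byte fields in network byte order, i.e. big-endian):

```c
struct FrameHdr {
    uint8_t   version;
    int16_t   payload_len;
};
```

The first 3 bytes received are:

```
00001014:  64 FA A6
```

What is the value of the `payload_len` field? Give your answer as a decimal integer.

-1370

`payload_len` follows `version` (1 byte), so it starts at byte offset 1 and occupies 2 bytes.
Bytes at offsets 1..2: FA A6.
In big-endian order the high byte comes first in memory.
The bytes are already most-significant first: 0xFAA6.
Top bit is set, so as a signed 16-bit value this is 0xFAA6 − 2^16 = -1370.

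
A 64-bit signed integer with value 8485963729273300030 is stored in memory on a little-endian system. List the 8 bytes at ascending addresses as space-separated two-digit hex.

8485963729273300030 in hexadecimal, padded to 64 bits, is 0x75C4330D1C2F243E.
Split into bytes (most-significant first): 75 C4 33 0D 1C 2F 24 3E.
In little-endian order the low byte comes first in memory.
So at ascending addresses the bytes are 3E 24 2F 1C 0D 33 C4 75.

3E 24 2F 1C 0D 33 C4 75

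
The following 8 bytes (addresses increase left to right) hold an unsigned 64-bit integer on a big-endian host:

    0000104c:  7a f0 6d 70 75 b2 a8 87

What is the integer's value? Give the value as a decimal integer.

Big-endian: lowest address holds the most-significant byte.
The bytes are already most-significant first: 0x7AF06D7075B2A887.
0x7AF06D7075B2A887 = 8858700796816173191.

8858700796816173191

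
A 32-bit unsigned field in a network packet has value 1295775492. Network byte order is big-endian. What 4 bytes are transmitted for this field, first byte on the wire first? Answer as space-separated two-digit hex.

4D 3B F7 04

1295775492 in hexadecimal, padded to 32 bits, is 0x4D3BF704.
Split into bytes (most-significant first): 4D 3B F7 04.
Big-endian stores the most-significant byte at the lowest address.
So the memory order matches the most-significant-first order: 4D 3B F7 04.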